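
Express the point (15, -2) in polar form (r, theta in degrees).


r = sqrt(15^2 + (-2)^2) = 15.1327
theta = atan2(-2, 15) = 352.4054 degrees

r = 15.1327, theta = 352.4054 degrees


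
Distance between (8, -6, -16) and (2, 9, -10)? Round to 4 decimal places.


d = sqrt((2-8)^2 + (9--6)^2 + (-10--16)^2) = 17.2337

17.2337


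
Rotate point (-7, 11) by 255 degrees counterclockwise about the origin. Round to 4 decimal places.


x' = -7*cos(255) - 11*sin(255) = 12.4369
y' = -7*sin(255) + 11*cos(255) = 3.9145

(12.4369, 3.9145)


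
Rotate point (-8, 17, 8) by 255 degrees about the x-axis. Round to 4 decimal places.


x' = -8
y' = 17*cos(255) - 8*sin(255) = 3.3275
z' = 17*sin(255) + 8*cos(255) = -18.4913

(-8, 3.3275, -18.4913)


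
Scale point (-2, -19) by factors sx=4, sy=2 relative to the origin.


Scaling: (x*sx, y*sy) = (-2*4, -19*2) = (-8, -38)

(-8, -38)


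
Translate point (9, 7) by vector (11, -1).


Translation: (x+dx, y+dy) = (9+11, 7+-1) = (20, 6)

(20, 6)


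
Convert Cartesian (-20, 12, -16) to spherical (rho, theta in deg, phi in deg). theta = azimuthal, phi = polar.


rho = sqrt((-20)^2 + 12^2 + (-16)^2) = 28.2843
theta = atan2(12, -20) = 149.0362 deg
phi = acos(-16/28.2843) = 124.4499 deg

rho = 28.2843, theta = 149.0362 deg, phi = 124.4499 deg


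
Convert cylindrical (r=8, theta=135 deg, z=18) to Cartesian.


x = 8 * cos(135) = -5.6569
y = 8 * sin(135) = 5.6569
z = 18

(-5.6569, 5.6569, 18)


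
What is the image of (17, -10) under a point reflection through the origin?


Reflection through origin: (x, y) -> (-x, -y)
(17, -10) -> (-17, 10)

(-17, 10)


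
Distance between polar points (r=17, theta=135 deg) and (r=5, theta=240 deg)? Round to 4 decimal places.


d = sqrt(r1^2 + r2^2 - 2*r1*r2*cos(t2-t1))
d = sqrt(17^2 + 5^2 - 2*17*5*cos(240-135)) = 18.9209

18.9209


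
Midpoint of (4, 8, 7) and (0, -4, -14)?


Midpoint = ((4+0)/2, (8+-4)/2, (7+-14)/2) = (2, 2, -3.5)

(2, 2, -3.5)


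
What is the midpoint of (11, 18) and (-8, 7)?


Midpoint = ((11+-8)/2, (18+7)/2) = (1.5, 12.5)

(1.5, 12.5)


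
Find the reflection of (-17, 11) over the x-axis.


Reflection across x-axis: (x, y) -> (x, -y)
(-17, 11) -> (-17, -11)

(-17, -11)


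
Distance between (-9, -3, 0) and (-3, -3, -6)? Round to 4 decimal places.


d = sqrt((-3--9)^2 + (-3--3)^2 + (-6-0)^2) = 8.4853

8.4853


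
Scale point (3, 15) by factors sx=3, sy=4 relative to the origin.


Scaling: (x*sx, y*sy) = (3*3, 15*4) = (9, 60)

(9, 60)


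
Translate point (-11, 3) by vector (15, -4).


Translation: (x+dx, y+dy) = (-11+15, 3+-4) = (4, -1)

(4, -1)


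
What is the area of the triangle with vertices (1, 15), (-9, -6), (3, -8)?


Area = |x1(y2-y3) + x2(y3-y1) + x3(y1-y2)| / 2
= |1*(-6--8) + -9*(-8-15) + 3*(15--6)| / 2
= 136

136


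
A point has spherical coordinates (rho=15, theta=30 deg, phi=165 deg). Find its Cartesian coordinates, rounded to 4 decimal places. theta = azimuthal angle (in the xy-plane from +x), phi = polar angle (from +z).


x = 15 * sin(165) * cos(30) = 3.3622
y = 15 * sin(165) * sin(30) = 1.9411
z = 15 * cos(165) = -14.4889

(3.3622, 1.9411, -14.4889)


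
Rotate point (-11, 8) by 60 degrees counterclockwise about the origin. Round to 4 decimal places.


x' = -11*cos(60) - 8*sin(60) = -12.4282
y' = -11*sin(60) + 8*cos(60) = -5.5263

(-12.4282, -5.5263)


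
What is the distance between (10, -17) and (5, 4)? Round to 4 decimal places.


d = sqrt((5-10)^2 + (4--17)^2) = 21.587

21.587


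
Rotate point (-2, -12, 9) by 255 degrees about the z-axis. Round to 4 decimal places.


x' = -2*cos(255) - -12*sin(255) = -11.0735
y' = -2*sin(255) + -12*cos(255) = 5.0377
z' = 9

(-11.0735, 5.0377, 9)


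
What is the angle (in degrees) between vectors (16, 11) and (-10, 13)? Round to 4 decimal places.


dot = 16*-10 + 11*13 = -17
|u| = 19.4165, |v| = 16.4012
cos(angle) = -0.0534
angle = 93.0601 degrees

93.0601 degrees


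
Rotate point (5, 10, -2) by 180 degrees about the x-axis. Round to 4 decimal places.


x' = 5
y' = 10*cos(180) - -2*sin(180) = -10
z' = 10*sin(180) + -2*cos(180) = 2

(5, -10, 2)


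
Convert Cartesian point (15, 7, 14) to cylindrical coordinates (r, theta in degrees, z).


r = sqrt(15^2 + 7^2) = 16.5529
theta = atan2(7, 15) = 25.0169 deg
z = 14

r = 16.5529, theta = 25.0169 deg, z = 14


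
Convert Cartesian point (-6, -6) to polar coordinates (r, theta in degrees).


r = sqrt((-6)^2 + (-6)^2) = 8.4853
theta = atan2(-6, -6) = 225 degrees

r = 8.4853, theta = 225 degrees


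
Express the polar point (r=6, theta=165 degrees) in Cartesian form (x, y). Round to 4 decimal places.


x = 6 * cos(165) = -5.7956
y = 6 * sin(165) = 1.5529

(-5.7956, 1.5529)


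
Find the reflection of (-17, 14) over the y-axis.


Reflection across y-axis: (x, y) -> (-x, y)
(-17, 14) -> (17, 14)

(17, 14)


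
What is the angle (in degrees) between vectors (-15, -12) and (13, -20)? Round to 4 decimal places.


dot = -15*13 + -12*-20 = 45
|u| = 19.2094, |v| = 23.8537
cos(angle) = 0.0982
angle = 84.3641 degrees

84.3641 degrees


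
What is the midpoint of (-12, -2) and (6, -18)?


Midpoint = ((-12+6)/2, (-2+-18)/2) = (-3, -10)

(-3, -10)


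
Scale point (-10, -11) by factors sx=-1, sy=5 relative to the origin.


Scaling: (x*sx, y*sy) = (-10*-1, -11*5) = (10, -55)

(10, -55)


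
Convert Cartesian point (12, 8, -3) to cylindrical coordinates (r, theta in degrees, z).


r = sqrt(12^2 + 8^2) = 14.4222
theta = atan2(8, 12) = 33.6901 deg
z = -3

r = 14.4222, theta = 33.6901 deg, z = -3


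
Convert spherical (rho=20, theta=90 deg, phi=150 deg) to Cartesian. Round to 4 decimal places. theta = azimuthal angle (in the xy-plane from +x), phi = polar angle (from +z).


x = 20 * sin(150) * cos(90) = 0
y = 20 * sin(150) * sin(90) = 10
z = 20 * cos(150) = -17.3205

(0, 10, -17.3205)


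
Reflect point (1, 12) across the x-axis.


Reflection across x-axis: (x, y) -> (x, -y)
(1, 12) -> (1, -12)

(1, -12)


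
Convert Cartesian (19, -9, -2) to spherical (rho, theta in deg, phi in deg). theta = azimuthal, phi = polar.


rho = sqrt(19^2 + (-9)^2 + (-2)^2) = 21.1187
theta = atan2(-9, 19) = 334.6538 deg
phi = acos(-2/21.1187) = 95.4342 deg

rho = 21.1187, theta = 334.6538 deg, phi = 95.4342 deg


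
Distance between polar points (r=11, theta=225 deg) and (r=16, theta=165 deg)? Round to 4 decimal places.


d = sqrt(r1^2 + r2^2 - 2*r1*r2*cos(t2-t1))
d = sqrt(11^2 + 16^2 - 2*11*16*cos(165-225)) = 14.1774

14.1774


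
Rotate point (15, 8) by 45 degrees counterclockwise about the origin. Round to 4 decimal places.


x' = 15*cos(45) - 8*sin(45) = 4.9497
y' = 15*sin(45) + 8*cos(45) = 16.2635

(4.9497, 16.2635)


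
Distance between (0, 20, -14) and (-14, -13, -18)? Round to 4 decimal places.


d = sqrt((-14-0)^2 + (-13-20)^2 + (-18--14)^2) = 36.0694

36.0694


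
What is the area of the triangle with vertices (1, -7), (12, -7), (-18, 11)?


Area = |x1(y2-y3) + x2(y3-y1) + x3(y1-y2)| / 2
= |1*(-7-11) + 12*(11--7) + -18*(-7--7)| / 2
= 99

99


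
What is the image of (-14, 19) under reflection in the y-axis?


Reflection across y-axis: (x, y) -> (-x, y)
(-14, 19) -> (14, 19)

(14, 19)


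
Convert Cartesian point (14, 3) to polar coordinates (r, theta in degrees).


r = sqrt(14^2 + 3^2) = 14.3178
theta = atan2(3, 14) = 12.0948 degrees

r = 14.3178, theta = 12.0948 degrees


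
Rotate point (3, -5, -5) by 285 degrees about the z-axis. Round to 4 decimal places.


x' = 3*cos(285) - -5*sin(285) = -4.0532
y' = 3*sin(285) + -5*cos(285) = -4.1919
z' = -5

(-4.0532, -4.1919, -5)


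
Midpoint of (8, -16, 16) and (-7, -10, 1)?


Midpoint = ((8+-7)/2, (-16+-10)/2, (16+1)/2) = (0.5, -13, 8.5)

(0.5, -13, 8.5)


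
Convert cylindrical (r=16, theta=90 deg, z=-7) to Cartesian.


x = 16 * cos(90) = 0
y = 16 * sin(90) = 16
z = -7

(0, 16, -7)


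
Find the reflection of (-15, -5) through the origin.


Reflection through origin: (x, y) -> (-x, -y)
(-15, -5) -> (15, 5)

(15, 5)


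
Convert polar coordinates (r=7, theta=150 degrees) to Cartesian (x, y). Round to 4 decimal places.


x = 7 * cos(150) = -6.0622
y = 7 * sin(150) = 3.5

(-6.0622, 3.5)


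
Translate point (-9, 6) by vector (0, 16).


Translation: (x+dx, y+dy) = (-9+0, 6+16) = (-9, 22)

(-9, 22)


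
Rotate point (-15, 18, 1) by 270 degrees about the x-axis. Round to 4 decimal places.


x' = -15
y' = 18*cos(270) - 1*sin(270) = 1
z' = 18*sin(270) + 1*cos(270) = -18

(-15, 1, -18)


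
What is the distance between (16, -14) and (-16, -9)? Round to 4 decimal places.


d = sqrt((-16-16)^2 + (-9--14)^2) = 32.3883

32.3883


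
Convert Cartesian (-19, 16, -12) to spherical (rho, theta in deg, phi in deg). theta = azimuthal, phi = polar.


rho = sqrt((-19)^2 + 16^2 + (-12)^2) = 27.5862
theta = atan2(16, -19) = 139.8991 deg
phi = acos(-12/27.5862) = 115.7853 deg

rho = 27.5862, theta = 139.8991 deg, phi = 115.7853 deg


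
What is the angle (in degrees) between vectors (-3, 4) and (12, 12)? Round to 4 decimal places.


dot = -3*12 + 4*12 = 12
|u| = 5, |v| = 16.9706
cos(angle) = 0.1414
angle = 81.8699 degrees

81.8699 degrees


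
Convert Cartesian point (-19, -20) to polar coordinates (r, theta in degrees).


r = sqrt((-19)^2 + (-20)^2) = 27.5862
theta = atan2(-20, -19) = 226.4688 degrees

r = 27.5862, theta = 226.4688 degrees


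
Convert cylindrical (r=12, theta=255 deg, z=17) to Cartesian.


x = 12 * cos(255) = -3.1058
y = 12 * sin(255) = -11.5911
z = 17

(-3.1058, -11.5911, 17)


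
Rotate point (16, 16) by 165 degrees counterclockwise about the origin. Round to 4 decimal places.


x' = 16*cos(165) - 16*sin(165) = -19.5959
y' = 16*sin(165) + 16*cos(165) = -11.3137

(-19.5959, -11.3137)


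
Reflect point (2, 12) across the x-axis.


Reflection across x-axis: (x, y) -> (x, -y)
(2, 12) -> (2, -12)

(2, -12)


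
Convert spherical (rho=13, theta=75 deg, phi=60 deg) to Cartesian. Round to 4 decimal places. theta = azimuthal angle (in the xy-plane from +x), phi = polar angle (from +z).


x = 13 * sin(60) * cos(75) = 2.9139
y = 13 * sin(60) * sin(75) = 10.8747
z = 13 * cos(60) = 6.5

(2.9139, 10.8747, 6.5)


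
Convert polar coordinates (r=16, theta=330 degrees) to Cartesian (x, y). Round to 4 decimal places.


x = 16 * cos(330) = 13.8564
y = 16 * sin(330) = -8

(13.8564, -8)


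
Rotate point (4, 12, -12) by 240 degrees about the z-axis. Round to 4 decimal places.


x' = 4*cos(240) - 12*sin(240) = 8.3923
y' = 4*sin(240) + 12*cos(240) = -9.4641
z' = -12

(8.3923, -9.4641, -12)


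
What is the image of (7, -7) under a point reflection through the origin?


Reflection through origin: (x, y) -> (-x, -y)
(7, -7) -> (-7, 7)

(-7, 7)


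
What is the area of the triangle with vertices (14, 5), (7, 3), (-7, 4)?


Area = |x1(y2-y3) + x2(y3-y1) + x3(y1-y2)| / 2
= |14*(3-4) + 7*(4-5) + -7*(5-3)| / 2
= 17.5

17.5


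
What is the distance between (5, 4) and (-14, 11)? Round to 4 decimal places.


d = sqrt((-14-5)^2 + (11-4)^2) = 20.2485

20.2485


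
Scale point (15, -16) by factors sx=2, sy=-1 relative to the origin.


Scaling: (x*sx, y*sy) = (15*2, -16*-1) = (30, 16)

(30, 16)


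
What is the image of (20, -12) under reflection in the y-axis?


Reflection across y-axis: (x, y) -> (-x, y)
(20, -12) -> (-20, -12)

(-20, -12)


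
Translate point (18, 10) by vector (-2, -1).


Translation: (x+dx, y+dy) = (18+-2, 10+-1) = (16, 9)

(16, 9)


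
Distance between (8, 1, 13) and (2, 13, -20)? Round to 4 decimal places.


d = sqrt((2-8)^2 + (13-1)^2 + (-20-13)^2) = 35.623

35.623


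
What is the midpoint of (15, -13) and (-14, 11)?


Midpoint = ((15+-14)/2, (-13+11)/2) = (0.5, -1)

(0.5, -1)


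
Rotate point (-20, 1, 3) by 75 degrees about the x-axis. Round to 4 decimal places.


x' = -20
y' = 1*cos(75) - 3*sin(75) = -2.639
z' = 1*sin(75) + 3*cos(75) = 1.7424

(-20, -2.639, 1.7424)


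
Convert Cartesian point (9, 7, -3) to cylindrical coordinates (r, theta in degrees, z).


r = sqrt(9^2 + 7^2) = 11.4018
theta = atan2(7, 9) = 37.875 deg
z = -3

r = 11.4018, theta = 37.875 deg, z = -3


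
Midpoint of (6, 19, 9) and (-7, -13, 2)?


Midpoint = ((6+-7)/2, (19+-13)/2, (9+2)/2) = (-0.5, 3, 5.5)

(-0.5, 3, 5.5)


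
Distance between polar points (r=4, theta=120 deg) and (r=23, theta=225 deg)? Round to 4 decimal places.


d = sqrt(r1^2 + r2^2 - 2*r1*r2*cos(t2-t1))
d = sqrt(4^2 + 23^2 - 2*4*23*cos(225-120)) = 24.3438

24.3438


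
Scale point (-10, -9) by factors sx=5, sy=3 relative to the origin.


Scaling: (x*sx, y*sy) = (-10*5, -9*3) = (-50, -27)

(-50, -27)


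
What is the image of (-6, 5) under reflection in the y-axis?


Reflection across y-axis: (x, y) -> (-x, y)
(-6, 5) -> (6, 5)

(6, 5)


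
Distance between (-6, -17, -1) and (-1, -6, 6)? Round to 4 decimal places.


d = sqrt((-1--6)^2 + (-6--17)^2 + (6--1)^2) = 13.9642

13.9642


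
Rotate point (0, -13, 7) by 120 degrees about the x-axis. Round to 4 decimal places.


x' = 0
y' = -13*cos(120) - 7*sin(120) = 0.4378
z' = -13*sin(120) + 7*cos(120) = -14.7583

(0, 0.4378, -14.7583)


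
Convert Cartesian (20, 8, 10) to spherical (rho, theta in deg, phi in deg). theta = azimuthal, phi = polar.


rho = sqrt(20^2 + 8^2 + 10^2) = 23.7487
theta = atan2(8, 20) = 21.8014 deg
phi = acos(10/23.7487) = 65.0975 deg

rho = 23.7487, theta = 21.8014 deg, phi = 65.0975 deg


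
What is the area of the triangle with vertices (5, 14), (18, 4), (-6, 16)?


Area = |x1(y2-y3) + x2(y3-y1) + x3(y1-y2)| / 2
= |5*(4-16) + 18*(16-14) + -6*(14-4)| / 2
= 42

42


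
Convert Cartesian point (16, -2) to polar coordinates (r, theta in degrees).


r = sqrt(16^2 + (-2)^2) = 16.1245
theta = atan2(-2, 16) = 352.875 degrees

r = 16.1245, theta = 352.875 degrees


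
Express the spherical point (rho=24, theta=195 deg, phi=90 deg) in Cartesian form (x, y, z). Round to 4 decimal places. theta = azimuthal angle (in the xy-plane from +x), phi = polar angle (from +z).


x = 24 * sin(90) * cos(195) = -23.1822
y = 24 * sin(90) * sin(195) = -6.2117
z = 24 * cos(90) = 0

(-23.1822, -6.2117, 0)


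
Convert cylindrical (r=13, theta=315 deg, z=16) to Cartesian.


x = 13 * cos(315) = 9.1924
y = 13 * sin(315) = -9.1924
z = 16

(9.1924, -9.1924, 16)


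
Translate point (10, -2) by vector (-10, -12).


Translation: (x+dx, y+dy) = (10+-10, -2+-12) = (0, -14)

(0, -14)


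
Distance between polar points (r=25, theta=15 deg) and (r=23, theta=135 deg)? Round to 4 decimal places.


d = sqrt(r1^2 + r2^2 - 2*r1*r2*cos(t2-t1))
d = sqrt(25^2 + 23^2 - 2*25*23*cos(135-15)) = 41.5812

41.5812


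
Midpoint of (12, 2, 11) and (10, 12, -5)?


Midpoint = ((12+10)/2, (2+12)/2, (11+-5)/2) = (11, 7, 3)

(11, 7, 3)


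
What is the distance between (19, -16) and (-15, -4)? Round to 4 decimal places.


d = sqrt((-15-19)^2 + (-4--16)^2) = 36.0555

36.0555


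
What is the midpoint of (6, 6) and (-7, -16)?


Midpoint = ((6+-7)/2, (6+-16)/2) = (-0.5, -5)

(-0.5, -5)


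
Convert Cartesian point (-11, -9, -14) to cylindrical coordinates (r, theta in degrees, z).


r = sqrt((-11)^2 + (-9)^2) = 14.2127
theta = atan2(-9, -11) = 219.2894 deg
z = -14

r = 14.2127, theta = 219.2894 deg, z = -14


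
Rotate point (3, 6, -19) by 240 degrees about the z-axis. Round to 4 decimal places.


x' = 3*cos(240) - 6*sin(240) = 3.6962
y' = 3*sin(240) + 6*cos(240) = -5.5981
z' = -19

(3.6962, -5.5981, -19)


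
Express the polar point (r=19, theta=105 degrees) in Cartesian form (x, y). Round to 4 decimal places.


x = 19 * cos(105) = -4.9176
y = 19 * sin(105) = 18.3526

(-4.9176, 18.3526)


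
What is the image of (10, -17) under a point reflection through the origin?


Reflection through origin: (x, y) -> (-x, -y)
(10, -17) -> (-10, 17)

(-10, 17)


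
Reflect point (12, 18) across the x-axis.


Reflection across x-axis: (x, y) -> (x, -y)
(12, 18) -> (12, -18)

(12, -18)


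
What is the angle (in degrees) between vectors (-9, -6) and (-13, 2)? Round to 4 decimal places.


dot = -9*-13 + -6*2 = 105
|u| = 10.8167, |v| = 13.1529
cos(angle) = 0.738
angle = 42.4362 degrees

42.4362 degrees


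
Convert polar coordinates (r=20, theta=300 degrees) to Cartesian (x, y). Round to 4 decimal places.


x = 20 * cos(300) = 10
y = 20 * sin(300) = -17.3205

(10, -17.3205)


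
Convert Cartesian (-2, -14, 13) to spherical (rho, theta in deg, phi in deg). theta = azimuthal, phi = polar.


rho = sqrt((-2)^2 + (-14)^2 + 13^2) = 19.2094
theta = atan2(-14, -2) = 261.8699 deg
phi = acos(13/19.2094) = 47.4096 deg

rho = 19.2094, theta = 261.8699 deg, phi = 47.4096 deg


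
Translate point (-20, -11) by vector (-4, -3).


Translation: (x+dx, y+dy) = (-20+-4, -11+-3) = (-24, -14)

(-24, -14)


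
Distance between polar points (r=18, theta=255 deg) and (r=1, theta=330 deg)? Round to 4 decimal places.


d = sqrt(r1^2 + r2^2 - 2*r1*r2*cos(t2-t1))
d = sqrt(18^2 + 1^2 - 2*18*1*cos(330-255)) = 17.7675

17.7675


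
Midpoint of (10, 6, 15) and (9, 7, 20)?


Midpoint = ((10+9)/2, (6+7)/2, (15+20)/2) = (9.5, 6.5, 17.5)

(9.5, 6.5, 17.5)


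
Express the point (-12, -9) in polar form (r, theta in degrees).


r = sqrt((-12)^2 + (-9)^2) = 15
theta = atan2(-9, -12) = 216.8699 degrees

r = 15, theta = 216.8699 degrees


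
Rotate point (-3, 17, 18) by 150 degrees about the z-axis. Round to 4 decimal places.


x' = -3*cos(150) - 17*sin(150) = -5.9019
y' = -3*sin(150) + 17*cos(150) = -16.2224
z' = 18

(-5.9019, -16.2224, 18)


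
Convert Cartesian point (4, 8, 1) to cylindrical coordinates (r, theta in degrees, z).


r = sqrt(4^2 + 8^2) = 8.9443
theta = atan2(8, 4) = 63.4349 deg
z = 1

r = 8.9443, theta = 63.4349 deg, z = 1


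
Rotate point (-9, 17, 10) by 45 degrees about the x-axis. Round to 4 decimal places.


x' = -9
y' = 17*cos(45) - 10*sin(45) = 4.9497
z' = 17*sin(45) + 10*cos(45) = 19.0919

(-9, 4.9497, 19.0919)


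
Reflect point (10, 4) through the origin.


Reflection through origin: (x, y) -> (-x, -y)
(10, 4) -> (-10, -4)

(-10, -4)


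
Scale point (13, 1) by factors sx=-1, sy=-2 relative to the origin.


Scaling: (x*sx, y*sy) = (13*-1, 1*-2) = (-13, -2)

(-13, -2)


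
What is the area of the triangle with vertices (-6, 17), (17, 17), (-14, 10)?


Area = |x1(y2-y3) + x2(y3-y1) + x3(y1-y2)| / 2
= |-6*(17-10) + 17*(10-17) + -14*(17-17)| / 2
= 80.5

80.5


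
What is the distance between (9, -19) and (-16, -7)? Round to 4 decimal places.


d = sqrt((-16-9)^2 + (-7--19)^2) = 27.7308

27.7308


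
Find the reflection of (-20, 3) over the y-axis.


Reflection across y-axis: (x, y) -> (-x, y)
(-20, 3) -> (20, 3)

(20, 3)


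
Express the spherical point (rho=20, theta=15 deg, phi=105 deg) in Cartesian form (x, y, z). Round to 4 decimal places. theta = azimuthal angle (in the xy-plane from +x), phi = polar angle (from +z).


x = 20 * sin(105) * cos(15) = 18.6603
y = 20 * sin(105) * sin(15) = 5
z = 20 * cos(105) = -5.1764

(18.6603, 5, -5.1764)


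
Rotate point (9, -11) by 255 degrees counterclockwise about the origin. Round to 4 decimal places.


x' = 9*cos(255) - -11*sin(255) = -12.9546
y' = 9*sin(255) + -11*cos(255) = -5.8463

(-12.9546, -5.8463)


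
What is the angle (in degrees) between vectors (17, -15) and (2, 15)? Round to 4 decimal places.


dot = 17*2 + -15*15 = -191
|u| = 22.6716, |v| = 15.1327
cos(angle) = -0.5567
angle = 123.829 degrees

123.829 degrees


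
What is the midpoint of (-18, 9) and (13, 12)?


Midpoint = ((-18+13)/2, (9+12)/2) = (-2.5, 10.5)

(-2.5, 10.5)


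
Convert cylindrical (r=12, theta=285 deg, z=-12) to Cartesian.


x = 12 * cos(285) = 3.1058
y = 12 * sin(285) = -11.5911
z = -12

(3.1058, -11.5911, -12)


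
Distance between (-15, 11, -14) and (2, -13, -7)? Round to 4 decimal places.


d = sqrt((2--15)^2 + (-13-11)^2 + (-7--14)^2) = 30.2324

30.2324


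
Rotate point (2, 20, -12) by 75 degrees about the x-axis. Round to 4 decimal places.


x' = 2
y' = 20*cos(75) - -12*sin(75) = 16.7675
z' = 20*sin(75) + -12*cos(75) = 16.2127

(2, 16.7675, 16.2127)


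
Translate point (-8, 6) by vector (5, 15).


Translation: (x+dx, y+dy) = (-8+5, 6+15) = (-3, 21)

(-3, 21)


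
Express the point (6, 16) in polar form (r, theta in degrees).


r = sqrt(6^2 + 16^2) = 17.088
theta = atan2(16, 6) = 69.444 degrees

r = 17.088, theta = 69.444 degrees


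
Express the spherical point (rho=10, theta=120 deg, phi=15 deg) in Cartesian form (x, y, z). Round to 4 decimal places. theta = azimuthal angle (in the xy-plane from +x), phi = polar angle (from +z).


x = 10 * sin(15) * cos(120) = -1.2941
y = 10 * sin(15) * sin(120) = 2.2414
z = 10 * cos(15) = 9.6593

(-1.2941, 2.2414, 9.6593)


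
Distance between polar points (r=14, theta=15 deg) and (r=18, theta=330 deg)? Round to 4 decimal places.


d = sqrt(r1^2 + r2^2 - 2*r1*r2*cos(t2-t1))
d = sqrt(14^2 + 18^2 - 2*14*18*cos(330-15)) = 12.7913

12.7913


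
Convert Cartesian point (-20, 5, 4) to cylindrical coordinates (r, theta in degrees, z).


r = sqrt((-20)^2 + 5^2) = 20.6155
theta = atan2(5, -20) = 165.9638 deg
z = 4

r = 20.6155, theta = 165.9638 deg, z = 4


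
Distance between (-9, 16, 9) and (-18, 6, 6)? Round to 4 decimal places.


d = sqrt((-18--9)^2 + (6-16)^2 + (6-9)^2) = 13.784

13.784


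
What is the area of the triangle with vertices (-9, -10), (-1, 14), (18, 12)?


Area = |x1(y2-y3) + x2(y3-y1) + x3(y1-y2)| / 2
= |-9*(14-12) + -1*(12--10) + 18*(-10-14)| / 2
= 236

236


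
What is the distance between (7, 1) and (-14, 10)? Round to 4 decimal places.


d = sqrt((-14-7)^2 + (10-1)^2) = 22.8473

22.8473


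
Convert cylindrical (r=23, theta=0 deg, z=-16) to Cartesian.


x = 23 * cos(0) = 23
y = 23 * sin(0) = 0
z = -16

(23, 0, -16)


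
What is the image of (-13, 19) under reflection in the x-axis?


Reflection across x-axis: (x, y) -> (x, -y)
(-13, 19) -> (-13, -19)

(-13, -19)


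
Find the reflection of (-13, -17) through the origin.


Reflection through origin: (x, y) -> (-x, -y)
(-13, -17) -> (13, 17)

(13, 17)


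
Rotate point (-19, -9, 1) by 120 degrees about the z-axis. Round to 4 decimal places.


x' = -19*cos(120) - -9*sin(120) = 17.2942
y' = -19*sin(120) + -9*cos(120) = -11.9545
z' = 1

(17.2942, -11.9545, 1)


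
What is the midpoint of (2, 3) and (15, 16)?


Midpoint = ((2+15)/2, (3+16)/2) = (8.5, 9.5)

(8.5, 9.5)


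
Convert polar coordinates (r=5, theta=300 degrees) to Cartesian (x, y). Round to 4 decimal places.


x = 5 * cos(300) = 2.5
y = 5 * sin(300) = -4.3301

(2.5, -4.3301)


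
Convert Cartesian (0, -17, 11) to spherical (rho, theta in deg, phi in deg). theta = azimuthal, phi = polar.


rho = sqrt(0^2 + (-17)^2 + 11^2) = 20.2485
theta = atan2(-17, 0) = 270 deg
phi = acos(11/20.2485) = 57.0948 deg

rho = 20.2485, theta = 270 deg, phi = 57.0948 deg


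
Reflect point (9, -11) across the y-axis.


Reflection across y-axis: (x, y) -> (-x, y)
(9, -11) -> (-9, -11)

(-9, -11)


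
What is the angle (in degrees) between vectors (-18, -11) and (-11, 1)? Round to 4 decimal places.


dot = -18*-11 + -11*1 = 187
|u| = 21.095, |v| = 11.0454
cos(angle) = 0.8026
angle = 36.624 degrees

36.624 degrees


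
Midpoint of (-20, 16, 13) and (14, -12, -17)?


Midpoint = ((-20+14)/2, (16+-12)/2, (13+-17)/2) = (-3, 2, -2)

(-3, 2, -2)


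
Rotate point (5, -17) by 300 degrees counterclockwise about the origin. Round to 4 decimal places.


x' = 5*cos(300) - -17*sin(300) = -12.2224
y' = 5*sin(300) + -17*cos(300) = -12.8301

(-12.2224, -12.8301)


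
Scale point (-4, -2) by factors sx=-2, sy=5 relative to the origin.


Scaling: (x*sx, y*sy) = (-4*-2, -2*5) = (8, -10)

(8, -10)


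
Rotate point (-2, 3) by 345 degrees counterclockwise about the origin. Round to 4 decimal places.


x' = -2*cos(345) - 3*sin(345) = -1.1554
y' = -2*sin(345) + 3*cos(345) = 3.4154

(-1.1554, 3.4154)


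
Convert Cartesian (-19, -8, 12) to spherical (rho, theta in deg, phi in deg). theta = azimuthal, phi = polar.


rho = sqrt((-19)^2 + (-8)^2 + 12^2) = 23.8537
theta = atan2(-8, -19) = 202.8337 deg
phi = acos(12/23.8537) = 59.7969 deg

rho = 23.8537, theta = 202.8337 deg, phi = 59.7969 deg


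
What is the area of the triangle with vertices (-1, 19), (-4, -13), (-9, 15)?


Area = |x1(y2-y3) + x2(y3-y1) + x3(y1-y2)| / 2
= |-1*(-13-15) + -4*(15-19) + -9*(19--13)| / 2
= 122

122


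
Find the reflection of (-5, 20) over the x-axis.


Reflection across x-axis: (x, y) -> (x, -y)
(-5, 20) -> (-5, -20)

(-5, -20)


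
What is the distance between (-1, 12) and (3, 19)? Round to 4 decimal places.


d = sqrt((3--1)^2 + (19-12)^2) = 8.0623

8.0623


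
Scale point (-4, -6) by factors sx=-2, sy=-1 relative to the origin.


Scaling: (x*sx, y*sy) = (-4*-2, -6*-1) = (8, 6)

(8, 6)


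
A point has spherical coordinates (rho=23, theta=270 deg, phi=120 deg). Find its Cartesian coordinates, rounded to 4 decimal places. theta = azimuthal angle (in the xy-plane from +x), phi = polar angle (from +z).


x = 23 * sin(120) * cos(270) = 0
y = 23 * sin(120) * sin(270) = -19.9186
z = 23 * cos(120) = -11.5

(0, -19.9186, -11.5)


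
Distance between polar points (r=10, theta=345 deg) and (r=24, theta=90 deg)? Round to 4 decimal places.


d = sqrt(r1^2 + r2^2 - 2*r1*r2*cos(t2-t1))
d = sqrt(10^2 + 24^2 - 2*10*24*cos(90-345)) = 28.2884

28.2884


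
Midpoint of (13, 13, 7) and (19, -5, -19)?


Midpoint = ((13+19)/2, (13+-5)/2, (7+-19)/2) = (16, 4, -6)

(16, 4, -6)


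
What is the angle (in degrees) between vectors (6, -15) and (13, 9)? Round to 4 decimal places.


dot = 6*13 + -15*9 = -57
|u| = 16.1555, |v| = 15.8114
cos(angle) = -0.2231
angle = 102.8937 degrees

102.8937 degrees


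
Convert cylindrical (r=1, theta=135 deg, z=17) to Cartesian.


x = 1 * cos(135) = -0.7071
y = 1 * sin(135) = 0.7071
z = 17

(-0.7071, 0.7071, 17)


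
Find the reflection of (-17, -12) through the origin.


Reflection through origin: (x, y) -> (-x, -y)
(-17, -12) -> (17, 12)

(17, 12)


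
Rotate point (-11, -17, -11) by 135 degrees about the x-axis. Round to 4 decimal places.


x' = -11
y' = -17*cos(135) - -11*sin(135) = 19.799
z' = -17*sin(135) + -11*cos(135) = -4.2426

(-11, 19.799, -4.2426)


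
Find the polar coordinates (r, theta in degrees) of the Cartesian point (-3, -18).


r = sqrt((-3)^2 + (-18)^2) = 18.2483
theta = atan2(-18, -3) = 260.5377 degrees

r = 18.2483, theta = 260.5377 degrees


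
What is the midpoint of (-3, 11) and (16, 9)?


Midpoint = ((-3+16)/2, (11+9)/2) = (6.5, 10)

(6.5, 10)


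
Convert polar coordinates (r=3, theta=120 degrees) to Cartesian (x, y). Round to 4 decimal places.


x = 3 * cos(120) = -1.5
y = 3 * sin(120) = 2.5981

(-1.5, 2.5981)


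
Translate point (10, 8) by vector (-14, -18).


Translation: (x+dx, y+dy) = (10+-14, 8+-18) = (-4, -10)

(-4, -10)


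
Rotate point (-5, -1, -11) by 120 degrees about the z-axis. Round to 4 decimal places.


x' = -5*cos(120) - -1*sin(120) = 3.366
y' = -5*sin(120) + -1*cos(120) = -3.8301
z' = -11

(3.366, -3.8301, -11)


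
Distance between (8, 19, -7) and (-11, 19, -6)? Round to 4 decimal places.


d = sqrt((-11-8)^2 + (19-19)^2 + (-6--7)^2) = 19.0263

19.0263


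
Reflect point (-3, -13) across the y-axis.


Reflection across y-axis: (x, y) -> (-x, y)
(-3, -13) -> (3, -13)

(3, -13)


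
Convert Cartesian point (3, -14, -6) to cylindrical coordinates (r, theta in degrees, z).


r = sqrt(3^2 + (-14)^2) = 14.3178
theta = atan2(-14, 3) = 282.0948 deg
z = -6

r = 14.3178, theta = 282.0948 deg, z = -6


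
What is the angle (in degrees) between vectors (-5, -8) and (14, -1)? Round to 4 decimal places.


dot = -5*14 + -8*-1 = -62
|u| = 9.434, |v| = 14.0357
cos(angle) = -0.4682
angle = 117.9198 degrees

117.9198 degrees


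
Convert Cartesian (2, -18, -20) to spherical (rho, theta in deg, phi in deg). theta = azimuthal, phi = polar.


rho = sqrt(2^2 + (-18)^2 + (-20)^2) = 26.9815
theta = atan2(-18, 2) = 276.3402 deg
phi = acos(-20/26.9815) = 137.8379 deg

rho = 26.9815, theta = 276.3402 deg, phi = 137.8379 deg


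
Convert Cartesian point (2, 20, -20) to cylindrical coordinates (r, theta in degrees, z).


r = sqrt(2^2 + 20^2) = 20.0998
theta = atan2(20, 2) = 84.2894 deg
z = -20

r = 20.0998, theta = 84.2894 deg, z = -20


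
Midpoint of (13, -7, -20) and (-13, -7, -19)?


Midpoint = ((13+-13)/2, (-7+-7)/2, (-20+-19)/2) = (0, -7, -19.5)

(0, -7, -19.5)


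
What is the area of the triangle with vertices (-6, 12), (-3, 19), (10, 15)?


Area = |x1(y2-y3) + x2(y3-y1) + x3(y1-y2)| / 2
= |-6*(19-15) + -3*(15-12) + 10*(12-19)| / 2
= 51.5

51.5


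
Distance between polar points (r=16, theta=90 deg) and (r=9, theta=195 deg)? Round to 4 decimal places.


d = sqrt(r1^2 + r2^2 - 2*r1*r2*cos(t2-t1))
d = sqrt(16^2 + 9^2 - 2*16*9*cos(195-90)) = 20.2864

20.2864


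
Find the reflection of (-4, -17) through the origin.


Reflection through origin: (x, y) -> (-x, -y)
(-4, -17) -> (4, 17)

(4, 17)


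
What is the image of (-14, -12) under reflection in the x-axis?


Reflection across x-axis: (x, y) -> (x, -y)
(-14, -12) -> (-14, 12)

(-14, 12)


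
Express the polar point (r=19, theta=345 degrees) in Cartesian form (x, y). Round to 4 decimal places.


x = 19 * cos(345) = 18.3526
y = 19 * sin(345) = -4.9176

(18.3526, -4.9176)


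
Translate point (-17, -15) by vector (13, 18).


Translation: (x+dx, y+dy) = (-17+13, -15+18) = (-4, 3)

(-4, 3)


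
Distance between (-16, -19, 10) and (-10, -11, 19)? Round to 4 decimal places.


d = sqrt((-10--16)^2 + (-11--19)^2 + (19-10)^2) = 13.4536

13.4536


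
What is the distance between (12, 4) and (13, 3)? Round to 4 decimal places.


d = sqrt((13-12)^2 + (3-4)^2) = 1.4142

1.4142


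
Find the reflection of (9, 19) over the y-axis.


Reflection across y-axis: (x, y) -> (-x, y)
(9, 19) -> (-9, 19)

(-9, 19)


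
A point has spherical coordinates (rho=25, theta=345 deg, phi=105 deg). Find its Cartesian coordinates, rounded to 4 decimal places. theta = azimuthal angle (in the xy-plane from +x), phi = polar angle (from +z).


x = 25 * sin(105) * cos(345) = 23.3253
y = 25 * sin(105) * sin(345) = -6.25
z = 25 * cos(105) = -6.4705

(23.3253, -6.25, -6.4705)


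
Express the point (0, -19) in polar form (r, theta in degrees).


r = sqrt(0^2 + (-19)^2) = 19
theta = atan2(-19, 0) = 270 degrees

r = 19, theta = 270 degrees


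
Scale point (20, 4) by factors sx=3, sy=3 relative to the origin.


Scaling: (x*sx, y*sy) = (20*3, 4*3) = (60, 12)

(60, 12)


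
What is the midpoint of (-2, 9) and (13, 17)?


Midpoint = ((-2+13)/2, (9+17)/2) = (5.5, 13)

(5.5, 13)


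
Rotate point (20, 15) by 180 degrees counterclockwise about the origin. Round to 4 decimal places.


x' = 20*cos(180) - 15*sin(180) = -20
y' = 20*sin(180) + 15*cos(180) = -15

(-20, -15)


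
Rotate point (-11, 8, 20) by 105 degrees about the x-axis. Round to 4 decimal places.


x' = -11
y' = 8*cos(105) - 20*sin(105) = -21.3891
z' = 8*sin(105) + 20*cos(105) = 2.551

(-11, -21.3891, 2.551)


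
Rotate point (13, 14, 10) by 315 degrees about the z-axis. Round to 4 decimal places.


x' = 13*cos(315) - 14*sin(315) = 19.0919
y' = 13*sin(315) + 14*cos(315) = 0.7071
z' = 10

(19.0919, 0.7071, 10)


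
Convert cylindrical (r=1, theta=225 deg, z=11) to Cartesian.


x = 1 * cos(225) = -0.7071
y = 1 * sin(225) = -0.7071
z = 11

(-0.7071, -0.7071, 11)


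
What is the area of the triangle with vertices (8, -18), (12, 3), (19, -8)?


Area = |x1(y2-y3) + x2(y3-y1) + x3(y1-y2)| / 2
= |8*(3--8) + 12*(-8--18) + 19*(-18-3)| / 2
= 95.5

95.5


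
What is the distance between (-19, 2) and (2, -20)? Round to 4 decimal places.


d = sqrt((2--19)^2 + (-20-2)^2) = 30.4138

30.4138


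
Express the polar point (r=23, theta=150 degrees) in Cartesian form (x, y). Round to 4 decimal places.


x = 23 * cos(150) = -19.9186
y = 23 * sin(150) = 11.5

(-19.9186, 11.5)


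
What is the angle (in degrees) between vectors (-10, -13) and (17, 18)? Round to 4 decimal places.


dot = -10*17 + -13*18 = -404
|u| = 16.4012, |v| = 24.7588
cos(angle) = -0.9949
angle = 174.2052 degrees

174.2052 degrees


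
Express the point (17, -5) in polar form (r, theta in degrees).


r = sqrt(17^2 + (-5)^2) = 17.72
theta = atan2(-5, 17) = 343.6105 degrees

r = 17.72, theta = 343.6105 degrees


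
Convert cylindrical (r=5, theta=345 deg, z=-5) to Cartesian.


x = 5 * cos(345) = 4.8296
y = 5 * sin(345) = -1.2941
z = -5

(4.8296, -1.2941, -5)


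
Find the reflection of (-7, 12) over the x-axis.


Reflection across x-axis: (x, y) -> (x, -y)
(-7, 12) -> (-7, -12)

(-7, -12)


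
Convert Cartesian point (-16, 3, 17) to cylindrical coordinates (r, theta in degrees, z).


r = sqrt((-16)^2 + 3^2) = 16.2788
theta = atan2(3, -16) = 169.3803 deg
z = 17

r = 16.2788, theta = 169.3803 deg, z = 17


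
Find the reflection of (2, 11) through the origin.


Reflection through origin: (x, y) -> (-x, -y)
(2, 11) -> (-2, -11)

(-2, -11)


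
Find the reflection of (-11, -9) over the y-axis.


Reflection across y-axis: (x, y) -> (-x, y)
(-11, -9) -> (11, -9)

(11, -9)


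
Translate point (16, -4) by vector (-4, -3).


Translation: (x+dx, y+dy) = (16+-4, -4+-3) = (12, -7)

(12, -7)


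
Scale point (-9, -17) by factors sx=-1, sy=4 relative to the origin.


Scaling: (x*sx, y*sy) = (-9*-1, -17*4) = (9, -68)

(9, -68)


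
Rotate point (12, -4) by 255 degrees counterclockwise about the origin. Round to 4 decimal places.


x' = 12*cos(255) - -4*sin(255) = -6.9695
y' = 12*sin(255) + -4*cos(255) = -10.5558

(-6.9695, -10.5558)


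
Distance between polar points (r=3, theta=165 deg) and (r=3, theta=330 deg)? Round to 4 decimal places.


d = sqrt(r1^2 + r2^2 - 2*r1*r2*cos(t2-t1))
d = sqrt(3^2 + 3^2 - 2*3*3*cos(330-165)) = 5.9487

5.9487


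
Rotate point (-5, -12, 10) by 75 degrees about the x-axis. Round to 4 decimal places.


x' = -5
y' = -12*cos(75) - 10*sin(75) = -12.7651
z' = -12*sin(75) + 10*cos(75) = -9.0029

(-5, -12.7651, -9.0029)


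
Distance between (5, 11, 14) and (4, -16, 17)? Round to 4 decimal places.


d = sqrt((4-5)^2 + (-16-11)^2 + (17-14)^2) = 27.1846

27.1846


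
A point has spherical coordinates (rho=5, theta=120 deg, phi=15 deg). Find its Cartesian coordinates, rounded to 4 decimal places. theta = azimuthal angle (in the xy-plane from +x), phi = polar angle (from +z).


x = 5 * sin(15) * cos(120) = -0.647
y = 5 * sin(15) * sin(120) = 1.1207
z = 5 * cos(15) = 4.8296

(-0.647, 1.1207, 4.8296)


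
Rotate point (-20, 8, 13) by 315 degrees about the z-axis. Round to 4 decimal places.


x' = -20*cos(315) - 8*sin(315) = -8.4853
y' = -20*sin(315) + 8*cos(315) = 19.799
z' = 13

(-8.4853, 19.799, 13)


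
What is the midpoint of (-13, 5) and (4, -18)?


Midpoint = ((-13+4)/2, (5+-18)/2) = (-4.5, -6.5)

(-4.5, -6.5)


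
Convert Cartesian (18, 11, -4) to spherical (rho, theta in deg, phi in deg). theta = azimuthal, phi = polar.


rho = sqrt(18^2 + 11^2 + (-4)^2) = 21.4709
theta = atan2(11, 18) = 31.4296 deg
phi = acos(-4/21.4709) = 100.7369 deg

rho = 21.4709, theta = 31.4296 deg, phi = 100.7369 deg


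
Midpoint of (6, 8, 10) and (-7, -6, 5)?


Midpoint = ((6+-7)/2, (8+-6)/2, (10+5)/2) = (-0.5, 1, 7.5)

(-0.5, 1, 7.5)


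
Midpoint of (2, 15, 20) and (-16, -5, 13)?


Midpoint = ((2+-16)/2, (15+-5)/2, (20+13)/2) = (-7, 5, 16.5)

(-7, 5, 16.5)


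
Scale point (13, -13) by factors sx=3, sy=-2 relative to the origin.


Scaling: (x*sx, y*sy) = (13*3, -13*-2) = (39, 26)

(39, 26)


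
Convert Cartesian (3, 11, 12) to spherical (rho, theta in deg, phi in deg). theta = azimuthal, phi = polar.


rho = sqrt(3^2 + 11^2 + 12^2) = 16.5529
theta = atan2(11, 3) = 74.7449 deg
phi = acos(12/16.5529) = 43.5356 deg

rho = 16.5529, theta = 74.7449 deg, phi = 43.5356 deg


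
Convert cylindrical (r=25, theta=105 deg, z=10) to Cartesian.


x = 25 * cos(105) = -6.4705
y = 25 * sin(105) = 24.1481
z = 10

(-6.4705, 24.1481, 10)


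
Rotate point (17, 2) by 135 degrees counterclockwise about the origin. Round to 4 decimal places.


x' = 17*cos(135) - 2*sin(135) = -13.435
y' = 17*sin(135) + 2*cos(135) = 10.6066

(-13.435, 10.6066)


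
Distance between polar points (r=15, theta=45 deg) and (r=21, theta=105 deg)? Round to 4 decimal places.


d = sqrt(r1^2 + r2^2 - 2*r1*r2*cos(t2-t1))
d = sqrt(15^2 + 21^2 - 2*15*21*cos(105-45)) = 18.735

18.735


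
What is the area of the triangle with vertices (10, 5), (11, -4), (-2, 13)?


Area = |x1(y2-y3) + x2(y3-y1) + x3(y1-y2)| / 2
= |10*(-4-13) + 11*(13-5) + -2*(5--4)| / 2
= 50

50


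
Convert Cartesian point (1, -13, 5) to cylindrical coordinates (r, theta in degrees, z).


r = sqrt(1^2 + (-13)^2) = 13.0384
theta = atan2(-13, 1) = 274.3987 deg
z = 5

r = 13.0384, theta = 274.3987 deg, z = 5


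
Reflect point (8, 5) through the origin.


Reflection through origin: (x, y) -> (-x, -y)
(8, 5) -> (-8, -5)

(-8, -5)


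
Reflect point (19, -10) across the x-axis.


Reflection across x-axis: (x, y) -> (x, -y)
(19, -10) -> (19, 10)

(19, 10)


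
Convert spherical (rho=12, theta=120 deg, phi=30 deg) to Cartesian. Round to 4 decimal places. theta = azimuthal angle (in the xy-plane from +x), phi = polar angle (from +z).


x = 12 * sin(30) * cos(120) = -3
y = 12 * sin(30) * sin(120) = 5.1962
z = 12 * cos(30) = 10.3923

(-3, 5.1962, 10.3923)


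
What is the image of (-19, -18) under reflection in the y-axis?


Reflection across y-axis: (x, y) -> (-x, y)
(-19, -18) -> (19, -18)

(19, -18)


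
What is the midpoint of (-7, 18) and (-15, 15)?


Midpoint = ((-7+-15)/2, (18+15)/2) = (-11, 16.5)

(-11, 16.5)


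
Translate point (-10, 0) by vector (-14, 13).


Translation: (x+dx, y+dy) = (-10+-14, 0+13) = (-24, 13)

(-24, 13)


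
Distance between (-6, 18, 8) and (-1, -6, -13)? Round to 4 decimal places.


d = sqrt((-1--6)^2 + (-6-18)^2 + (-13-8)^2) = 32.28

32.28


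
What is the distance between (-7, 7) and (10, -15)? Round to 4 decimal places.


d = sqrt((10--7)^2 + (-15-7)^2) = 27.8029

27.8029


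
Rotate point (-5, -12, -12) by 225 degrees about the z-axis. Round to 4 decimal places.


x' = -5*cos(225) - -12*sin(225) = -4.9497
y' = -5*sin(225) + -12*cos(225) = 12.0208
z' = -12

(-4.9497, 12.0208, -12)


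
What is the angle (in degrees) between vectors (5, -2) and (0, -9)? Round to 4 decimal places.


dot = 5*0 + -2*-9 = 18
|u| = 5.3852, |v| = 9
cos(angle) = 0.3714
angle = 68.1986 degrees

68.1986 degrees


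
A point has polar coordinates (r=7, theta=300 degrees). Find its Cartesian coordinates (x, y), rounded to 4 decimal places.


x = 7 * cos(300) = 3.5
y = 7 * sin(300) = -6.0622

(3.5, -6.0622)


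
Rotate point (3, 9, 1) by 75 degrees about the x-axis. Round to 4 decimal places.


x' = 3
y' = 9*cos(75) - 1*sin(75) = 1.3634
z' = 9*sin(75) + 1*cos(75) = 8.9522

(3, 1.3634, 8.9522)


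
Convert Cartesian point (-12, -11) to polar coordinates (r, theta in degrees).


r = sqrt((-12)^2 + (-11)^2) = 16.2788
theta = atan2(-11, -12) = 222.5104 degrees

r = 16.2788, theta = 222.5104 degrees
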